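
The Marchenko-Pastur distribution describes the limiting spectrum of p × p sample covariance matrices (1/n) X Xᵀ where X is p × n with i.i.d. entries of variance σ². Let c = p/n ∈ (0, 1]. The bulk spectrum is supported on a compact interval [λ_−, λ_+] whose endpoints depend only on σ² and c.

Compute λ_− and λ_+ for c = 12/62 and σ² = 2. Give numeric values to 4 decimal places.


c = 12/62 = 0.193548; √c = 0.439941.
λ_− = σ² (1 − √c)² = 2 · (1 − 0.439941)² = 2 · (0.560059)² = 0.627331.
λ_+ = σ² (1 + √c)² = 2 · (1 + 0.439941)² = 2 · (1.439941)² = 4.146862.

Rounded to 4 decimal places: λ_− ≈ 0.6273, λ_+ ≈ 4.1469.


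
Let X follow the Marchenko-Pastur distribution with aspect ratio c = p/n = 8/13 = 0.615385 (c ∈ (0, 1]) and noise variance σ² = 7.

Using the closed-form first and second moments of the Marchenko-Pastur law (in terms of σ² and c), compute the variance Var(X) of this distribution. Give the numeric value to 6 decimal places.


Recall the MP moments m_1 = E[X] = σ² and m_2 = E[X²] = σ⁴ (1 + c).
m_1 = E[X] = σ² = 7, so m_1² = 49.
m_2 = E[X²] = σ⁴ (1 + c) = 49 · (1 + 0.615385) = 49 · 1.615385 = 79.153846.
(Note m_2 − m_1² simplifies to c · σ⁴ = 0.615385 · 49.)

Var(X) = m_2 − m_1² = 79.153846 − 49 = 30.153846.


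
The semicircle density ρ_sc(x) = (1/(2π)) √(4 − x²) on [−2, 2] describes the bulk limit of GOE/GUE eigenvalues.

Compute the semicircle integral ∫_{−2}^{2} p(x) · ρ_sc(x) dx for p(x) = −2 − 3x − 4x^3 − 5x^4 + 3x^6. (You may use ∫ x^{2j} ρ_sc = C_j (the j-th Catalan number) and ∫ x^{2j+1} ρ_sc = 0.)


Write p(x) = Σ a_i x^i, split into monomials and integrate each against ρ_sc separately.
Using ∫ x^{2j} ρ_sc = C_j = (1/(j+1)) C(2j, j) (Catalan numbers) and ∫ x^{2j+1} ρ_sc = 0 (odd monomials vanish by symmetry):
  i = 0 (even): a_0 · C_{0} = -2 · 1 = -2
  i = 1 (odd): ∫ x^1 ρ_sc = 0 (vanishes)
  i = 3 (odd): ∫ x^3 ρ_sc = 0 (vanishes)
  i = 4 (even): a_4 · C_{2} = -5 · 2 = -10
  i = 6 (even): a_6 · C_{3} = 3 · 5 = 15

Summing the contributions: ∫_{−2}^{2} p(x) ρ_sc(x) dx = (-2) + (-10) + 15 = 3.


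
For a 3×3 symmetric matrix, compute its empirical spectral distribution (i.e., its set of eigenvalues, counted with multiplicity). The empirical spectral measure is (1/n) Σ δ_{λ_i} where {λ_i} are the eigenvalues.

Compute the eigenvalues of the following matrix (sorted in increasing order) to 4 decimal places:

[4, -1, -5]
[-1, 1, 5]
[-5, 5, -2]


Since M is real symmetric, all three eigenvalues are real; they are the roots of det(λI − M) = λ³ − (tr M) λ² + s λ − det M, where s is the sum of the principal 2×2 minors.
tr M = 4 + 1 + (-2) = 3.
s = (4·1 − (-1)²) + (4·(-2) − (-5)²) + (1·(-2) − 5²) = 3 + (-33) + (-27) = -57.
det M (expand along row 1) = 4·(-27) − (-1)·27 + (-5)·0 = -81.
Characteristic polynomial: λ³ − 3λ² − 57λ + 81 = 0.
Substitute λ = y + (tr M)/3 = y + 1.000000 to remove the quadratic term: y³ + p·y + q = 0 with p = s − (tr M)²/3 = -60.000000 and q = −2(tr M)³/27 + (tr M)·s/3 − det M = 22.000000.
Three real roots ⇒ use the trigonometric (Viète) form: r = 2√(−p/3) = 8.944272, φ = arccos(3q/(p·r)) = arccos(-0.122984) = 1.694092 rad.
y_k = r·cos(φ/3 − 2πk/3) for k = 0, 1, 2 gives y = 7.555679, 0.367494, -7.923173.
λ_k = y_k + 1.000000 gives λ = 8.5557, 1.3675, -6.9232 (check: the sum is 3.0000 = tr M).

Eigenvalues sorted in increasing order: [-6.9232, 1.3675, 8.5557].


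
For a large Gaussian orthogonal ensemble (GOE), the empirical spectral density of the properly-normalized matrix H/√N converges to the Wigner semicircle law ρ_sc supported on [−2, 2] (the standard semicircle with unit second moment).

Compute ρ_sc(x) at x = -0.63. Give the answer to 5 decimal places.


ρ_sc(x) = (1/(2π)) √(4 − x²). With x = -0.63:
  4 − x² = 4 − (-0.63)² = 4 − 0.396900 = 3.603100.
  √(4 − x²) = 1.898183.
  1/(2π) = 0.159155.
  ρ_sc(-0.63) = 0.159155 · 1.898183 = 0.302105.

Rounded to 5 decimal places: ρ_sc(-0.63) ≈ 0.30211.


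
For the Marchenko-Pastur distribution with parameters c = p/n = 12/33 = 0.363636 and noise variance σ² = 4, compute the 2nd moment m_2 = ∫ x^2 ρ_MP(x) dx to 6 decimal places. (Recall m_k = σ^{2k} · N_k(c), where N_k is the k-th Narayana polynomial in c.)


E[X²] = σ⁴ (1 + c) (second MP moment). With σ² = 4 (so σ⁴ = 16) and c = 12/33 = 0.363636: E[X²] = 16 · (1 + 0.363636) = 16 · 1.363636.

So E[X^2] = 21.818182.


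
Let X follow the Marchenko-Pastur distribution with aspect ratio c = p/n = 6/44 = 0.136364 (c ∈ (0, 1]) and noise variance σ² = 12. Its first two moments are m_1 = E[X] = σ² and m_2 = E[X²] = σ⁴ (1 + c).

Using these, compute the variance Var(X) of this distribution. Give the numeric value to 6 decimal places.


m_1 = E[X] = σ² = 12, so m_1² = 144.
m_2 = E[X²] = σ⁴ (1 + c) = 144 · (1 + 0.136364) = 144 · 1.136364 = 163.636364.
(Note m_2 − m_1² simplifies to c · σ⁴ = 0.136364 · 144.)

Var(X) = m_2 − m_1² = 163.636364 − 144 = 19.636364.


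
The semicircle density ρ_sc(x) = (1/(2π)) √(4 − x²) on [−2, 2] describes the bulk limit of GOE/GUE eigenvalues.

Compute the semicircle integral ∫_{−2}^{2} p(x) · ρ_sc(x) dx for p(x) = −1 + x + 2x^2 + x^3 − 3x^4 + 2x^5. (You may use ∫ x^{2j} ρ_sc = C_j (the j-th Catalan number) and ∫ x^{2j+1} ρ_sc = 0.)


Write p(x) = Σ a_i x^i, split into monomials and integrate each against ρ_sc separately.
Using ∫ x^{2j} ρ_sc = C_j = (1/(j+1)) C(2j, j) (Catalan numbers) and ∫ x^{2j+1} ρ_sc = 0 (odd monomials vanish by symmetry):
  i = 0 (even): a_0 · C_{0} = -1 · 1 = -1
  i = 1 (odd): ∫ x^1 ρ_sc = 0 (vanishes)
  i = 2 (even): a_2 · C_{1} = 2 · 1 = 2
  i = 3 (odd): ∫ x^3 ρ_sc = 0 (vanishes)
  i = 4 (even): a_4 · C_{2} = -3 · 2 = -6
  i = 5 (odd): ∫ x^5 ρ_sc = 0 (vanishes)

Summing the contributions: ∫_{−2}^{2} p(x) ρ_sc(x) dx = (-1) + 2 + (-6) = -5.


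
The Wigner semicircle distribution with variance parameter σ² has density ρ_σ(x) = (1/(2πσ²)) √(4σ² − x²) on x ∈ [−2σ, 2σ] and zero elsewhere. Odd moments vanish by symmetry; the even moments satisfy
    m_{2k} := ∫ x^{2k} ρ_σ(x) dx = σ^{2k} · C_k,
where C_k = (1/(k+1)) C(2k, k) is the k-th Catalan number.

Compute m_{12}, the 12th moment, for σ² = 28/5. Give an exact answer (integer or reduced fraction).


By the scaled semicircle moment identity, m_{2k} = σ^{2k} · C_k with k = 6.
C_6 = (1/(k+1)) · C(2k, k) = (1/7) · C(12, 6) = (1/7) · 924 = 132.
σ^{2k} = (σ²)^k = (28/5)^6 = 481890304/15625.

Therefore m_{12} = σ^{12} · C_6 = (481890304/15625) · 132 = 63609520128/15625.


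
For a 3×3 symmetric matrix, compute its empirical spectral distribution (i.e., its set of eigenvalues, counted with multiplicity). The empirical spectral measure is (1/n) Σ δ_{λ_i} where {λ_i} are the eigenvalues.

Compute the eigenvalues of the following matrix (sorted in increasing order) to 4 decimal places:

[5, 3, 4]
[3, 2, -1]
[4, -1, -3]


Since M is real symmetric, all three eigenvalues are real; they are the roots of det(λI − M) = λ³ − (tr M) λ² + s λ − det M, where s is the sum of the principal 2×2 minors.
tr M = 5 + 2 + (-3) = 4.
s = (5·2 − 3²) + (5·(-3) − 4²) + (2·(-3) − (-1)²) = 1 + (-31) + (-7) = -37.
det M (expand along row 1) = 5·(-7) − 3·(-5) + 4·(-11) = -64.
Characteristic polynomial: λ³ − 4λ² − 37λ + 64 = 0.
Substitute λ = y + (tr M)/3 = y + 1.333333 to remove the quadratic term: y³ + p·y + q = 0 with p = s − (tr M)²/3 = -42.333333 and q = −2(tr M)³/27 + (tr M)·s/3 − det M = 9.925926.
Three real roots ⇒ use the trigonometric (Viète) form: r = 2√(−p/3) = 7.512952, φ = arccos(3q/(p·r)) = arccos(-0.093627) = 1.664560 rad.
y_k = r·cos(φ/3 − 2πk/3) for k = 0, 1, 2 gives y = 6.385841, 0.234776, -6.620618.
λ_k = y_k + 1.333333 gives λ = 7.7192, 1.5681, -5.2873 (check: the sum is 4.0000 = tr M).

Eigenvalues sorted in increasing order: [-5.2873, 1.5681, 7.7192].


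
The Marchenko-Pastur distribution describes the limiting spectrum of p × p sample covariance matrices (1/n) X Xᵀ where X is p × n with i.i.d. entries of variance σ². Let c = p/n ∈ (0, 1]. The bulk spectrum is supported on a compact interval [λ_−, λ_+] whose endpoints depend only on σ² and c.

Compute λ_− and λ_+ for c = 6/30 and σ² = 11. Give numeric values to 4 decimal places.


c = 6/30 = 0.200000; √c = 0.447214.
λ_− = σ² (1 − √c)² = 11 · (1 − 0.447214)² = 11 · (0.552786)² = 3.361301.
λ_+ = σ² (1 + √c)² = 11 · (1 + 0.447214)² = 11 · (1.447214)² = 23.038699.

Rounded to 4 decimal places: λ_− ≈ 3.3613, λ_+ ≈ 23.0387.


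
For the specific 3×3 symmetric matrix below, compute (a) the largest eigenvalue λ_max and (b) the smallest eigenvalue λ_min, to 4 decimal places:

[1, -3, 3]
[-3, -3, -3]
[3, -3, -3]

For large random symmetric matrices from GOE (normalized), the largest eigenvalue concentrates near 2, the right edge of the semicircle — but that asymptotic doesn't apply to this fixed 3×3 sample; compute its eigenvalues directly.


Since M is real symmetric, all three eigenvalues are real; they are the roots of det(λI − M) = λ³ − (tr M) λ² + s λ − det M, where s is the sum of the principal 2×2 minors.
tr M = 1 + (-3) + (-3) = -5.
s = (1·(-3) − (-3)²) + (1·(-3) − 3²) + ((-3)·(-3) − (-3)²) = -12 + (-12) + 0 = -24.
det M (expand along row 1) = 1·0 − (-3)·18 + 3·18 = 108.
Characteristic polynomial: λ³ + 5λ² − 24λ − 108 = 0.
Substitute λ = y + (tr M)/3 = y − 1.666667 to remove the quadratic term: y³ + p·y + q = 0 with p = s − (tr M)²/3 = -32.333333 and q = −2(tr M)³/27 + (tr M)·s/3 − det M = -58.740741.
Three real roots ⇒ use the trigonometric (Viète) form: r = 2√(−p/3) = 6.565905, φ = arccos(3q/(p·r)) = arccos(0.830072) = 0.591560 rad.
y_k = r·cos(φ/3 − 2πk/3) for k = 0, 1, 2 gives y = 6.438669, -2.105335, -4.333333.
λ_k = y_k − 1.666667 gives λ = 4.7720, -3.7720, -6.0000 (check: the sum is -5.0000 = tr M).

Hence λ_max = 4.7720 and λ_min = -6.0000.


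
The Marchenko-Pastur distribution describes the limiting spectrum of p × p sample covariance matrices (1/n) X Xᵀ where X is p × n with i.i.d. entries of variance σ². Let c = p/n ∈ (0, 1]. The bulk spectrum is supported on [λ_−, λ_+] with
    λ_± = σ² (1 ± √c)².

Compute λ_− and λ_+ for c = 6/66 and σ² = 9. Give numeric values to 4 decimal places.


c = 6/66 = 0.090909; √c = 0.301511.
λ_− = σ² (1 − √c)² = 9 · (1 − 0.301511)² = 9 · (0.698489)² = 4.390978.
λ_+ = σ² (1 + √c)² = 9 · (1 + 0.301511)² = 9 · (1.301511)² = 15.245386.

Rounded to 4 decimal places: λ_− ≈ 4.3910, λ_+ ≈ 15.2454.


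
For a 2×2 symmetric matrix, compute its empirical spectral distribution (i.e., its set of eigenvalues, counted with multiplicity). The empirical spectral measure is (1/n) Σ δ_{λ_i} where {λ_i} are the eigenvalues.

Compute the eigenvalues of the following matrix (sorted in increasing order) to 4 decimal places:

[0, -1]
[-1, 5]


Since M is real symmetric, both eigenvalues are real; they are the roots of det(λI − M) = λ² − (tr M) λ + det M.
tr M = 0 + 5 = 5.
det M = 0·5 − (-1)² = 0 − 1 = -1.
Characteristic polynomial: λ² − 5λ − 1 = 0.
Discriminant Δ = (tr M)² − 4·det M = 25 − (-4) = 29; √Δ = 5.385165.
λ = (tr M ± √Δ)/2 = (5 ± 5.385165)/2, giving (tr M − √Δ)/2 = -0.1926 and (tr M + √Δ)/2 = 5.1926.

Eigenvalues sorted in increasing order: [-0.1926, 5.1926].


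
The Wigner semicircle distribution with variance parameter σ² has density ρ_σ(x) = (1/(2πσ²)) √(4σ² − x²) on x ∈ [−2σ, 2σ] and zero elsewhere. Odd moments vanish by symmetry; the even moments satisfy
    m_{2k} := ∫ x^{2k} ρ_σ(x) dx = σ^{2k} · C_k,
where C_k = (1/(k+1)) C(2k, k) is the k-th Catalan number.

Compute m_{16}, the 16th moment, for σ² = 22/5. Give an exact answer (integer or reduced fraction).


By the scaled semicircle moment identity, m_{2k} = σ^{2k} · C_k with k = 8.
C_8 = (1/(k+1)) · C(2k, k) = (1/9) · C(16, 8) = (1/9) · 12870 = 1430.
σ^{2k} = (σ²)^k = (22/5)^8 = 54875873536/390625.

Therefore m_{16} = σ^{16} · C_8 = (54875873536/390625) · 1430 = 15694499831296/78125.


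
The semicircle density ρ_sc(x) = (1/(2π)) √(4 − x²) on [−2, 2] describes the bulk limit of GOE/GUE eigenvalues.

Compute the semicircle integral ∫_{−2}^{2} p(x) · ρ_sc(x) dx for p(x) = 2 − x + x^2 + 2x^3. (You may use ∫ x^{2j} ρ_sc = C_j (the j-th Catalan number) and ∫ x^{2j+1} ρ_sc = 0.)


Write p(x) = Σ a_i x^i, split into monomials and integrate each against ρ_sc separately.
Using ∫ x^{2j} ρ_sc = C_j = (1/(j+1)) C(2j, j) (Catalan numbers) and ∫ x^{2j+1} ρ_sc = 0 (odd monomials vanish by symmetry):
  i = 0 (even): a_0 · C_{0} = 2 · 1 = 2
  i = 1 (odd): ∫ x^1 ρ_sc = 0 (vanishes)
  i = 2 (even): a_2 · C_{1} = 1 · 1 = 1
  i = 3 (odd): ∫ x^3 ρ_sc = 0 (vanishes)

Summing the contributions: ∫_{−2}^{2} p(x) ρ_sc(x) dx = 2 + 1 = 3.


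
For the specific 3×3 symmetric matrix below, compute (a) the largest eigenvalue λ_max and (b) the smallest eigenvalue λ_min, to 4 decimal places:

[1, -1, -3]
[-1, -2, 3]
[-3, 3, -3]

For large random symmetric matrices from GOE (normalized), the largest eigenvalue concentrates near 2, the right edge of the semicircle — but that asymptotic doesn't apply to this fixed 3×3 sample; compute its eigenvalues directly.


Since M is real symmetric, all three eigenvalues are real; they are the roots of det(λI − M) = λ³ − (tr M) λ² + s λ − det M, where s is the sum of the principal 2×2 minors.
tr M = 1 + (-2) + (-3) = -4.
s = (1·(-2) − (-1)²) + (1·(-3) − (-3)²) + ((-2)·(-3) − 3²) = -3 + (-12) + (-3) = -18.
det M (expand along row 1) = 1·(-3) − (-1)·12 + (-3)·(-9) = 36.
Characteristic polynomial: λ³ + 4λ² − 18λ − 36 = 0.
Substitute λ = y + (tr M)/3 = y − 1.333333 to remove the quadratic term: y³ + p·y + q = 0 with p = s − (tr M)²/3 = -23.333333 and q = −2(tr M)³/27 + (tr M)·s/3 − det M = -7.259259.
Three real roots ⇒ use the trigonometric (Viète) form: r = 2√(−p/3) = 5.577734, φ = arccos(3q/(p·r)) = arccos(0.167332) = 1.402673 rad.
y_k = r·cos(φ/3 − 2πk/3) for k = 0, 1, 2 gives y = 4.979085, -0.312418, -4.666667.
λ_k = y_k − 1.333333 gives λ = 3.6458, -1.6458, -6.0000 (check: the sum is -4.0000 = tr M).

Hence λ_max = 3.6458 and λ_min = -6.0000.


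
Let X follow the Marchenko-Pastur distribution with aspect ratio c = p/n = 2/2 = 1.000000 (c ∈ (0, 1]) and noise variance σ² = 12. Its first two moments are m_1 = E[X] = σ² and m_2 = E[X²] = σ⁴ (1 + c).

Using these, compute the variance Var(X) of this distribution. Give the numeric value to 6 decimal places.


m_1 = E[X] = σ² = 12, so m_1² = 144.
m_2 = E[X²] = σ⁴ (1 + c) = 144 · (1 + 1.000000) = 144 · 2.000000 = 288.000000.
(Note m_2 − m_1² simplifies to c · σ⁴ = 1.000000 · 144.)

Var(X) = m_2 − m_1² = 288.000000 − 144 = 144.000000.


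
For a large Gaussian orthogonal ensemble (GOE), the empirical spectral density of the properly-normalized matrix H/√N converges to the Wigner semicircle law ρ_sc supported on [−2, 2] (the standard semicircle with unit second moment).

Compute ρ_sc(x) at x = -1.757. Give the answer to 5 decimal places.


ρ_sc(x) = (1/(2π)) √(4 − x²). With x = -1.757:
  4 − x² = 4 − (-1.757)² = 4 − 3.087049 = 0.912951.
  √(4 − x²) = 0.955485.
  1/(2π) = 0.159155.
  ρ_sc(-1.757) = 0.159155 · 0.955485 = 0.152070.

Rounded to 5 decimal places: ρ_sc(-1.757) ≈ 0.15207.


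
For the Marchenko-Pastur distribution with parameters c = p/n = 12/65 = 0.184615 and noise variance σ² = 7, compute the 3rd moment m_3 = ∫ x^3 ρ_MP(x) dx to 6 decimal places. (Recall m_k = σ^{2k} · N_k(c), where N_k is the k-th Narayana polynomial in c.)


E[X³] = σ⁶ (1 + 3c + c²) (third MP moment). With σ² = 7 (so σ⁶ = 343) and c = 12/65 = 0.184615: E[X³] = 343 · (1 + 3·0.184615 + (0.184615)²) = 343 · 1.587929.

So E[X^3] = 544.659645.


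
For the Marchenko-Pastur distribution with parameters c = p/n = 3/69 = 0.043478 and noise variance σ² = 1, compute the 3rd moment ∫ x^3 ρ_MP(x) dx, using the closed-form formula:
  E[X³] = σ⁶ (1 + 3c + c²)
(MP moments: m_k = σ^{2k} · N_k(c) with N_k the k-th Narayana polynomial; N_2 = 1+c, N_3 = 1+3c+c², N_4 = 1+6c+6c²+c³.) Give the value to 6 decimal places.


E[X³] = σ⁶ (1 + 3c + c²) (third MP moment). With σ² = 1 (so σ⁶ = 1) and c = 3/69 = 0.043478: E[X³] = 1 · (1 + 3·0.043478 + (0.043478)²) = 1 · 1.132325.

So E[X^3] = 1.132325.


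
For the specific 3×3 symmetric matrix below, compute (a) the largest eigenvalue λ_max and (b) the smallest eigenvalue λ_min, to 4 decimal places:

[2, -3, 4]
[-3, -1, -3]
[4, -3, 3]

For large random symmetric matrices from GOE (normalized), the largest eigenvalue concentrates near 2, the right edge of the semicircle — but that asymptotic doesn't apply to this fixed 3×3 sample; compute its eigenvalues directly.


Since M is real symmetric, all three eigenvalues are real; they are the roots of det(λI − M) = λ³ − (tr M) λ² + s λ − det M, where s is the sum of the principal 2×2 minors.
tr M = 2 + (-1) + 3 = 4.
s = (2·(-1) − (-3)²) + (2·3 − 4²) + ((-1)·3 − (-3)²) = -11 + (-10) + (-12) = -33.
det M (expand along row 1) = 2·(-12) − (-3)·3 + 4·13 = 37.
Characteristic polynomial: λ³ − 4λ² − 33λ − 37 = 0.
Substitute λ = y + (tr M)/3 = y + 1.333333 to remove the quadratic term: y³ + p·y + q = 0 with p = s − (tr M)²/3 = -38.333333 and q = −2(tr M)³/27 + (tr M)·s/3 − det M = -85.740741.
Three real roots ⇒ use the trigonometric (Viète) form: r = 2√(−p/3) = 7.149204, φ = arccos(3q/(p·r)) = arccos(0.938586) = 0.352286 rad.
y_k = r·cos(φ/3 − 2πk/3) for k = 0, 1, 2 gives y = 7.099968, -2.824607, -4.275361.
λ_k = y_k + 1.333333 gives λ = 8.4333, -1.4913, -2.9420 (check: the sum is 4.0000 = tr M).

Hence λ_max = 8.4333 and λ_min = -2.9420.


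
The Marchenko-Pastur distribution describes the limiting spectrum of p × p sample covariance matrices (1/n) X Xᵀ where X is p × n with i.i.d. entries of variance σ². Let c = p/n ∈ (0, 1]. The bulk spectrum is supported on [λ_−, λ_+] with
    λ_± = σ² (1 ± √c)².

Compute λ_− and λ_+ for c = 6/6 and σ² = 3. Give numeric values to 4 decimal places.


c = 6/6 = 1.000000; √c = 1.000000.
λ_− = σ² (1 − √c)² = 3 · (1 − 1.000000)² = 3 · (0.000000)² = 0.000000.
λ_+ = σ² (1 + √c)² = 3 · (1 + 1.000000)² = 3 · (2.000000)² = 12.000000.

Rounded to 4 decimal places: λ_− ≈ 0.0000, λ_+ ≈ 12.0000.


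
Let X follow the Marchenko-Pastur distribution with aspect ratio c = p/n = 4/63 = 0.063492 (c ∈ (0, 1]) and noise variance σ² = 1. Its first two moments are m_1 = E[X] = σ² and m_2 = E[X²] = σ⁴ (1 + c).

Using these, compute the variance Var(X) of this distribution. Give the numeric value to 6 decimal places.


m_1 = E[X] = σ² = 1, so m_1² = 1.
m_2 = E[X²] = σ⁴ (1 + c) = 1 · (1 + 0.063492) = 1 · 1.063492 = 1.063492.
(Note m_2 − m_1² simplifies to c · σ⁴ = 0.063492 · 1.)

Var(X) = m_2 − m_1² = 1.063492 − 1 = 0.063492.


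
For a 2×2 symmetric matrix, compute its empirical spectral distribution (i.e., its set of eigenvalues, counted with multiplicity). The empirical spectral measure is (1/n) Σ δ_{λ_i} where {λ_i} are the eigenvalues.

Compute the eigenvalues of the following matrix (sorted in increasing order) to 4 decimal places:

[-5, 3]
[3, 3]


Since M is real symmetric, both eigenvalues are real; they are the roots of det(λI − M) = λ² − (tr M) λ + det M.
tr M = -5 + 3 = -2.
det M = (-5)·3 − 3² = -15 − 9 = -24.
Characteristic polynomial: λ² + 2λ − 24 = 0.
Discriminant Δ = (tr M)² − 4·det M = 4 − (-96) = 100; √Δ = 10.000000.
λ = (tr M ± √Δ)/2 = (-2 ± 10.000000)/2, giving (tr M − √Δ)/2 = -6.0000 and (tr M + √Δ)/2 = 4.0000.

Eigenvalues sorted in increasing order: [-6.0000, 4.0000].


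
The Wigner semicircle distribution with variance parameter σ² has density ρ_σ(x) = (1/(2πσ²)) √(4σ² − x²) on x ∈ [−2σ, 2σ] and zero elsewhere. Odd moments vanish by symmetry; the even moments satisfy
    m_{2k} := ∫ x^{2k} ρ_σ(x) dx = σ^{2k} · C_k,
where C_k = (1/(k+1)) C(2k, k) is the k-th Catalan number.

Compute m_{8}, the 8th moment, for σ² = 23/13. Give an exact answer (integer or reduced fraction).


By the scaled semicircle moment identity, m_{2k} = σ^{2k} · C_k with k = 4.
C_4 = (1/(k+1)) · C(2k, k) = (1/5) · C(8, 4) = (1/5) · 70 = 14.
σ^{2k} = (σ²)^k = (23/13)^4 = 279841/28561.

Therefore m_{8} = σ^{8} · C_4 = (279841/28561) · 14 = 3917774/28561.


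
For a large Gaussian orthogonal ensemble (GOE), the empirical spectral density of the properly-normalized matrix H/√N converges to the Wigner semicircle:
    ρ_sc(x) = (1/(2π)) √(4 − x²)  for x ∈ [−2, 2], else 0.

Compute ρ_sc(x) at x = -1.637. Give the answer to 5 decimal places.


ρ_sc(x) = (1/(2π)) √(4 − x²). With x = -1.637:
  4 − x² = 4 − (-1.637)² = 4 − 2.679769 = 1.320231.
  √(4 − x²) = 1.149013.
  1/(2π) = 0.159155.
  ρ_sc(-1.637) = 0.159155 · 1.149013 = 0.182871.

Rounded to 5 decimal places: ρ_sc(-1.637) ≈ 0.18287.


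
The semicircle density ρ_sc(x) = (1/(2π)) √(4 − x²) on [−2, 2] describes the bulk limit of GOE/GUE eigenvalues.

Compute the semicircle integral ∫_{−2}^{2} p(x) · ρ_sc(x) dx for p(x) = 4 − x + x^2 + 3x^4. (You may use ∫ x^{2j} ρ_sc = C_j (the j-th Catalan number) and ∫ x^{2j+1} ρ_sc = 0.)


Write p(x) = Σ a_i x^i, split into monomials and integrate each against ρ_sc separately.
Using ∫ x^{2j} ρ_sc = C_j = (1/(j+1)) C(2j, j) (Catalan numbers) and ∫ x^{2j+1} ρ_sc = 0 (odd monomials vanish by symmetry):
  i = 0 (even): a_0 · C_{0} = 4 · 1 = 4
  i = 1 (odd): ∫ x^1 ρ_sc = 0 (vanishes)
  i = 2 (even): a_2 · C_{1} = 1 · 1 = 1
  i = 4 (even): a_4 · C_{2} = 3 · 2 = 6

Summing the contributions: ∫_{−2}^{2} p(x) ρ_sc(x) dx = 4 + 1 + 6 = 11.


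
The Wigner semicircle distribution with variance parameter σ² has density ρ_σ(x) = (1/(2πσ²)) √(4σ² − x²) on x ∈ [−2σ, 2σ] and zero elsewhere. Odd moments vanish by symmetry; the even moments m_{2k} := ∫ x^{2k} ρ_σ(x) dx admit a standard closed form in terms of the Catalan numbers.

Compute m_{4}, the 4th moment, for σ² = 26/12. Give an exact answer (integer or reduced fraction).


By the scaled semicircle moment identity, m_{2k} = σ^{2k} · C_k with k = 2.
C_2 = (1/(k+1)) · C(2k, k) = (1/3) · C(4, 2) = (1/3) · 6 = 2.
σ^{2k} = (σ²)^k = (26/12)^2 = 169/36.

Therefore m_{4} = σ^{4} · C_2 = (169/36) · 2 = 169/18.


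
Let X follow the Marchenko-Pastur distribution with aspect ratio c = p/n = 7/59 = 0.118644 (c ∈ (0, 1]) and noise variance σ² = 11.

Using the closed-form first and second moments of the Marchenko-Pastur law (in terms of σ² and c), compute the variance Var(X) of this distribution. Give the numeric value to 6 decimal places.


Recall the MP moments m_1 = E[X] = σ² and m_2 = E[X²] = σ⁴ (1 + c).
m_1 = E[X] = σ² = 11, so m_1² = 121.
m_2 = E[X²] = σ⁴ (1 + c) = 121 · (1 + 0.118644) = 121 · 1.118644 = 135.355932.
(Note m_2 − m_1² simplifies to c · σ⁴ = 0.118644 · 121.)

Var(X) = m_2 − m_1² = 135.355932 − 121 = 14.355932.


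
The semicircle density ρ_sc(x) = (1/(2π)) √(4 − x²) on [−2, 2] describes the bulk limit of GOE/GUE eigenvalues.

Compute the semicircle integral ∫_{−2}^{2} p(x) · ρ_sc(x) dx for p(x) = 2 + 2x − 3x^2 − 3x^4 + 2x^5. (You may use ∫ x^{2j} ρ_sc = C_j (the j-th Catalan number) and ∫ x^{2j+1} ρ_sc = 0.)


Write p(x) = Σ a_i x^i, split into monomials and integrate each against ρ_sc separately.
Using ∫ x^{2j} ρ_sc = C_j = (1/(j+1)) C(2j, j) (Catalan numbers) and ∫ x^{2j+1} ρ_sc = 0 (odd monomials vanish by symmetry):
  i = 0 (even): a_0 · C_{0} = 2 · 1 = 2
  i = 1 (odd): ∫ x^1 ρ_sc = 0 (vanishes)
  i = 2 (even): a_2 · C_{1} = -3 · 1 = -3
  i = 4 (even): a_4 · C_{2} = -3 · 2 = -6
  i = 5 (odd): ∫ x^5 ρ_sc = 0 (vanishes)

Summing the contributions: ∫_{−2}^{2} p(x) ρ_sc(x) dx = 2 + (-3) + (-6) = -7.


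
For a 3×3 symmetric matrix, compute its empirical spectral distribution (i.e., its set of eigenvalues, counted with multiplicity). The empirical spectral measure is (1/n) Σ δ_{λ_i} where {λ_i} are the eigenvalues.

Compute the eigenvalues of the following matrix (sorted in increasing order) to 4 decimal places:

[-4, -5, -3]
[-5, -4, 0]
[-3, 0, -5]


Since M is real symmetric, all three eigenvalues are real; they are the roots of det(λI − M) = λ³ − (tr M) λ² + s λ − det M, where s is the sum of the principal 2×2 minors.
tr M = -4 + (-4) + (-5) = -13.
s = ((-4)·(-4) − (-5)²) + ((-4)·(-5) − (-3)²) + ((-4)·(-5) − 0²) = -9 + 11 + 20 = 22.
det M (expand along row 1) = (-4)·20 − (-5)·25 + (-3)·(-12) = 81.
Characteristic polynomial: λ³ + 13λ² + 22λ − 81 = 0.
Substitute λ = y + (tr M)/3 = y − 4.333333 to remove the quadratic term: y³ + p·y + q = 0 with p = s − (tr M)²/3 = -34.333333 and q = −2(tr M)³/27 + (tr M)·s/3 − det M = -13.592593.
Three real roots ⇒ use the trigonometric (Viète) form: r = 2√(−p/3) = 6.765928, φ = arccos(3q/(p·r)) = arccos(0.175542) = 1.394340 rad.
y_k = r·cos(φ/3 − 2πk/3) for k = 0, 1, 2 gives y = 6.048199, -0.397733, -5.650466.
λ_k = y_k − 4.333333 gives λ = 1.7149, -4.7311, -9.9838 (check: the sum is -13.0000 = tr M).

Eigenvalues sorted in increasing order: [-9.9838, -4.7311, 1.7149].


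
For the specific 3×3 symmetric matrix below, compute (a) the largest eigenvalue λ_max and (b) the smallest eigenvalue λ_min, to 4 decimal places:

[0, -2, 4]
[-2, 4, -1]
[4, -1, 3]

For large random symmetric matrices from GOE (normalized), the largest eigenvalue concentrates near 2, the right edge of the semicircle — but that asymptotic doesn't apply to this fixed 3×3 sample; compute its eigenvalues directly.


Since M is real symmetric, all three eigenvalues are real; they are the roots of det(λI − M) = λ³ − (tr M) λ² + s λ − det M, where s is the sum of the principal 2×2 minors.
tr M = 0 + 4 + 3 = 7.
s = (0·4 − (-2)²) + (0·3 − 4²) + (4·3 − (-1)²) = -4 + (-16) + 11 = -9.
det M (expand along row 1) = 0·11 − (-2)·(-2) + 4·(-14) = -60.
Characteristic polynomial: λ³ − 7λ² − 9λ + 60 = 0.
Substitute λ = y + (tr M)/3 = y + 2.333333 to remove the quadratic term: y³ + p·y + q = 0 with p = s − (tr M)²/3 = -25.333333 and q = −2(tr M)³/27 + (tr M)·s/3 − det M = 13.592593.
Three real roots ⇒ use the trigonometric (Viète) form: r = 2√(−p/3) = 5.811865, φ = arccos(3q/(p·r)) = arccos(-0.276959) = 1.851424 rad.
y_k = r·cos(φ/3 − 2πk/3) for k = 0, 1, 2 gives y = 4.739786, 0.542865, -5.282651.
λ_k = y_k + 2.333333 gives λ = 7.0731, 2.8762, -2.9493 (check: the sum is 7.0000 = tr M).

Hence λ_max = 7.0731 and λ_min = -2.9493.


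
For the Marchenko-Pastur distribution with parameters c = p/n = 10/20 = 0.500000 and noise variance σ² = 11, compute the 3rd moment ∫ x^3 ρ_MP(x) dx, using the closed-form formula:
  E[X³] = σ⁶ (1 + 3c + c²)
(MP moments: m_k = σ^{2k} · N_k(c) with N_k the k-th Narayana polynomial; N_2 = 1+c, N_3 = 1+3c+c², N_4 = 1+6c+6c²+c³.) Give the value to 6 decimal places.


E[X³] = σ⁶ (1 + 3c + c²) (third MP moment). With σ² = 11 (so σ⁶ = 1331) and c = 10/20 = 0.500000: E[X³] = 1331 · (1 + 3·0.500000 + (0.500000)²) = 1331 · 2.750000.

So E[X^3] = 3660.250000.


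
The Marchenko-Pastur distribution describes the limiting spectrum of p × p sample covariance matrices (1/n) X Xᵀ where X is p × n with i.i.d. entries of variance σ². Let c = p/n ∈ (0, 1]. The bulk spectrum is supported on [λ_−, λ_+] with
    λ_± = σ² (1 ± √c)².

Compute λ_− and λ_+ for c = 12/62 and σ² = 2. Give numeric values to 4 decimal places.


c = 12/62 = 0.193548; √c = 0.439941.
λ_− = σ² (1 − √c)² = 2 · (1 − 0.439941)² = 2 · (0.560059)² = 0.627331.
λ_+ = σ² (1 + √c)² = 2 · (1 + 0.439941)² = 2 · (1.439941)² = 4.146862.

Rounded to 4 decimal places: λ_− ≈ 0.6273, λ_+ ≈ 4.1469.


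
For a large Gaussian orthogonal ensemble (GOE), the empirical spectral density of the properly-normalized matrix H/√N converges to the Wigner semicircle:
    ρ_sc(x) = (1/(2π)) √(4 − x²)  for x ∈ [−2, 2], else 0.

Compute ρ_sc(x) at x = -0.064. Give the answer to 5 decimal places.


ρ_sc(x) = (1/(2π)) √(4 − x²). With x = -0.064:
  4 − x² = 4 − (-0.064)² = 4 − 0.004096 = 3.995904.
  √(4 − x²) = 1.998976.
  1/(2π) = 0.159155.
  ρ_sc(-0.064) = 0.159155 · 1.998976 = 0.318147.

Rounded to 5 decimal places: ρ_sc(-0.064) ≈ 0.31815.


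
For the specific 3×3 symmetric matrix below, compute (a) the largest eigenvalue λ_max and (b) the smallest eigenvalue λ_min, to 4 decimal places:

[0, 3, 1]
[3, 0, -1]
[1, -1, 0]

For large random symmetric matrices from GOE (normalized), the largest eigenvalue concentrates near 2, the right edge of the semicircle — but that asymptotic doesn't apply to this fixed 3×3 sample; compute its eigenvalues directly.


Since M is real symmetric, all three eigenvalues are real; they are the roots of det(λI − M) = λ³ − (tr M) λ² + s λ − det M, where s is the sum of the principal 2×2 minors.
tr M = 0 + 0 + 0 = 0.
s = (0·0 − 3²) + (0·0 − 1²) + (0·0 − (-1)²) = -9 + (-1) + (-1) = -11.
det M (expand along row 1) = 0·(-1) − 3·1 + 1·(-3) = -6.
Characteristic polynomial: λ³ − 11λ + 6 = 0.
Substitute λ = y + (tr M)/3 = y + 0.000000 to remove the quadratic term: y³ + p·y + q = 0 with p = s − (tr M)²/3 = -11.000000 and q = −2(tr M)³/27 + (tr M)·s/3 − det M = 6.000000.
Three real roots ⇒ use the trigonometric (Viète) form: r = 2√(−p/3) = 3.829708, φ = arccos(3q/(p·r)) = arccos(-0.427282) = 2.012280 rad.
y_k = r·cos(φ/3 − 2πk/3) for k = 0, 1, 2 gives y = 3.000000, 0.561553, -3.561553.
λ_k = y_k + 0.000000 gives λ = 3.0000, 0.5616, -3.5616 (check: the sum is 0.0000 = tr M).

Hence λ_max = 3.0000 and λ_min = -3.5616.


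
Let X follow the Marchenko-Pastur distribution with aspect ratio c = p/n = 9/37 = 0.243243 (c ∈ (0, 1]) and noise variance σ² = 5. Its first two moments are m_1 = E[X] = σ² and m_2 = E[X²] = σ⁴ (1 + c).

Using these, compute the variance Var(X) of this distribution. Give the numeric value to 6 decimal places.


m_1 = E[X] = σ² = 5, so m_1² = 25.
m_2 = E[X²] = σ⁴ (1 + c) = 25 · (1 + 0.243243) = 25 · 1.243243 = 31.081081.
(Note m_2 − m_1² simplifies to c · σ⁴ = 0.243243 · 25.)

Var(X) = m_2 − m_1² = 31.081081 − 25 = 6.081081.


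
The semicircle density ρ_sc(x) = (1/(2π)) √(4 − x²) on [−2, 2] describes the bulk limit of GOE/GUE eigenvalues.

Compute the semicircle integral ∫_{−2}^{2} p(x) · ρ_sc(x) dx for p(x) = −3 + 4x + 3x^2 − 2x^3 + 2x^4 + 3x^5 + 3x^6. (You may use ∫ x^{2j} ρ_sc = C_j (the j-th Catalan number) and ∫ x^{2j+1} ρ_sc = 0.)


Write p(x) = Σ a_i x^i, split into monomials and integrate each against ρ_sc separately.
Using ∫ x^{2j} ρ_sc = C_j = (1/(j+1)) C(2j, j) (Catalan numbers) and ∫ x^{2j+1} ρ_sc = 0 (odd monomials vanish by symmetry):
  i = 0 (even): a_0 · C_{0} = -3 · 1 = -3
  i = 1 (odd): ∫ x^1 ρ_sc = 0 (vanishes)
  i = 2 (even): a_2 · C_{1} = 3 · 1 = 3
  i = 3 (odd): ∫ x^3 ρ_sc = 0 (vanishes)
  i = 4 (even): a_4 · C_{2} = 2 · 2 = 4
  i = 5 (odd): ∫ x^5 ρ_sc = 0 (vanishes)
  i = 6 (even): a_6 · C_{3} = 3 · 5 = 15

Summing the contributions: ∫_{−2}^{2} p(x) ρ_sc(x) dx = (-3) + 3 + 4 + 15 = 19.


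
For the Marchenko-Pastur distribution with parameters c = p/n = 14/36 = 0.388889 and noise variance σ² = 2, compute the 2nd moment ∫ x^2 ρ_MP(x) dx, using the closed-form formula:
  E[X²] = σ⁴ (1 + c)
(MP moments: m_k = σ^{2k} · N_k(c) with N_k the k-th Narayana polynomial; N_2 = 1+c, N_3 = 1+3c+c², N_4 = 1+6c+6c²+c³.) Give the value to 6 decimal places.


E[X²] = σ⁴ (1 + c) (second MP moment). With σ² = 2 (so σ⁴ = 4) and c = 14/36 = 0.388889: E[X²] = 4 · (1 + 0.388889) = 4 · 1.388889.

So E[X^2] = 5.555556.


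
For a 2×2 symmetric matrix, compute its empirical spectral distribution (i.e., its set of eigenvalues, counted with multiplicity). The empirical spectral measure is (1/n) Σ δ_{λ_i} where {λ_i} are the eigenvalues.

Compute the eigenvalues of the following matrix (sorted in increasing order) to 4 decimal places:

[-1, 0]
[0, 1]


Since M is real symmetric, both eigenvalues are real; they are the roots of det(λI − M) = λ² − (tr M) λ + det M.
tr M = -1 + 1 = 0.
det M = (-1)·1 − 0² = -1 − 0 = -1.
Characteristic polynomial: λ² − 1 = 0.
Discriminant Δ = (tr M)² − 4·det M = 0 − (-4) = 4; √Δ = 2.000000.
λ = (tr M ± √Δ)/2 = (0 ± 2.000000)/2, giving (tr M − √Δ)/2 = -1.0000 and (tr M + √Δ)/2 = 1.0000.

Eigenvalues sorted in increasing order: [-1.0000, 1.0000].


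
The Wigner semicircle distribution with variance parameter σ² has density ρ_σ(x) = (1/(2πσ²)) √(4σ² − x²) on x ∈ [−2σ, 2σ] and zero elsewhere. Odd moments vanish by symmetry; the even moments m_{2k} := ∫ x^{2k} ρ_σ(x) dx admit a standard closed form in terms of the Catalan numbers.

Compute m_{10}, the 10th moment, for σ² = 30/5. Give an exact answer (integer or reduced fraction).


By the scaled semicircle moment identity, m_{2k} = σ^{2k} · C_k with k = 5.
C_5 = (1/(k+1)) · C(2k, k) = (1/6) · C(10, 5) = (1/6) · 252 = 42.
σ^{2k} = (σ²)^k = (30/5)^5 = 7776.

Therefore m_{10} = σ^{10} · C_5 = 7776 · 42 = 326592.


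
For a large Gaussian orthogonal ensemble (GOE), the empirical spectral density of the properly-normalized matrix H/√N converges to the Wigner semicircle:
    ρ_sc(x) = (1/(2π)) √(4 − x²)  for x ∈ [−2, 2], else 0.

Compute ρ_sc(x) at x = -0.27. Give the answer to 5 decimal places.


ρ_sc(x) = (1/(2π)) √(4 − x²). With x = -0.27:
  4 − x² = 4 − (-0.27)² = 4 − 0.072900 = 3.927100.
  √(4 − x²) = 1.981691.
  1/(2π) = 0.159155.
  ρ_sc(-0.27) = 0.159155 · 1.981691 = 0.315396.

Rounded to 5 decimal places: ρ_sc(-0.27) ≈ 0.31540.


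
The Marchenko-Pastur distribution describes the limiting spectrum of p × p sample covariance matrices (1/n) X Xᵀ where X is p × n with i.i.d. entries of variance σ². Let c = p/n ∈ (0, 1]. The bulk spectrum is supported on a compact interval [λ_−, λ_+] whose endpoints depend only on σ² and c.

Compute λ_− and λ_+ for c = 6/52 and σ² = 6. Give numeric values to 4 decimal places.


c = 6/52 = 0.115385; √c = 0.339683.
λ_− = σ² (1 − √c)² = 6 · (1 − 0.339683)² = 6 · (0.660317)² = 2.616110.
λ_+ = σ² (1 + √c)² = 6 · (1 + 0.339683)² = 6 · (1.339683)² = 10.768505.

Rounded to 4 decimal places: λ_− ≈ 2.6161, λ_+ ≈ 10.7685.


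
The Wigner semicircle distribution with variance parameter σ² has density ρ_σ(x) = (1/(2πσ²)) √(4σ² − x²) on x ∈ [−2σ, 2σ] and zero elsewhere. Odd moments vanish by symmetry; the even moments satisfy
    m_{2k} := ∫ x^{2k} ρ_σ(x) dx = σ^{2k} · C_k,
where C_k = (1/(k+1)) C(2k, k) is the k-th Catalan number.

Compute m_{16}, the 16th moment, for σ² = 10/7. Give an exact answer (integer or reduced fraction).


By the scaled semicircle moment identity, m_{2k} = σ^{2k} · C_k with k = 8.
C_8 = (1/(k+1)) · C(2k, k) = (1/9) · C(16, 8) = (1/9) · 12870 = 1430.
σ^{2k} = (σ²)^k = (10/7)^8 = 100000000/5764801.

Therefore m_{16} = σ^{16} · C_8 = (100000000/5764801) · 1430 = 143000000000/5764801.


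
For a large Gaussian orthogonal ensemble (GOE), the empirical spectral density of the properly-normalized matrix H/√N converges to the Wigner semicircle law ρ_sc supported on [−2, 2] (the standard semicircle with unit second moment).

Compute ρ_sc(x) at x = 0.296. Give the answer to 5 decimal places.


ρ_sc(x) = (1/(2π)) √(4 − x²). With x = 0.296:
  4 − x² = 4 − (0.296)² = 4 − 0.087616 = 3.912384.
  √(4 − x²) = 1.977975.
  1/(2π) = 0.159155.
  ρ_sc(0.296) = 0.159155 · 1.977975 = 0.314804.

Rounded to 5 decimal places: ρ_sc(0.296) ≈ 0.31480.


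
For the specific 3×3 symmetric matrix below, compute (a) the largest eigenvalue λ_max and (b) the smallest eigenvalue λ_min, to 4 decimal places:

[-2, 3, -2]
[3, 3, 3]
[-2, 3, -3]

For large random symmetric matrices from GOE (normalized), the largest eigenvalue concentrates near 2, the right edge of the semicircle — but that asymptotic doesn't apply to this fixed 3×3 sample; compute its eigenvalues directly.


Since M is real symmetric, all three eigenvalues are real; they are the roots of det(λI − M) = λ³ − (tr M) λ² + s λ − det M, where s is the sum of the principal 2×2 minors.
tr M = -2 + 3 + (-3) = -2.
s = ((-2)·3 − 3²) + ((-2)·(-3) − (-2)²) + (3·(-3) − 3²) = -15 + 2 + (-18) = -31.
det M (expand along row 1) = (-2)·(-18) − 3·(-3) + (-2)·15 = 15.
Characteristic polynomial: λ³ + 2λ² − 31λ − 15 = 0.
Substitute λ = y + (tr M)/3 = y − 0.666667 to remove the quadratic term: y³ + p·y + q = 0 with p = s − (tr M)²/3 = -32.333333 and q = −2(tr M)³/27 + (tr M)·s/3 − det M = 6.259259.
Three real roots ⇒ use the trigonometric (Viète) form: r = 2√(−p/3) = 6.565905, φ = arccos(3q/(p·r)) = arccos(-0.088450) = 1.659362 rad.
y_k = r·cos(φ/3 − 2πk/3) for k = 0, 1, 2 gives y = 5.586858, 0.193810, -5.780668.
λ_k = y_k − 0.666667 gives λ = 4.9202, -0.4729, -6.4473 (check: the sum is -2.0000 = tr M).

Hence λ_max = 4.9202 and λ_min = -6.4473.


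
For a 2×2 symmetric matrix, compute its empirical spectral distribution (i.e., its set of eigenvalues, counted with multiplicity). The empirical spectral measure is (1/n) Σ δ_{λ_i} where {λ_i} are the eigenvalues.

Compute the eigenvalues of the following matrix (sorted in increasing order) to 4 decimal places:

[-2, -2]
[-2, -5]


Since M is real symmetric, both eigenvalues are real; they are the roots of det(λI − M) = λ² − (tr M) λ + det M.
tr M = -2 + (-5) = -7.
det M = (-2)·(-5) − (-2)² = 10 − 4 = 6.
Characteristic polynomial: λ² + 7λ + 6 = 0.
Discriminant Δ = (tr M)² − 4·det M = 49 − 24 = 25; √Δ = 5.000000.
λ = (tr M ± √Δ)/2 = (-7 ± 5.000000)/2, giving (tr M − √Δ)/2 = -6.0000 and (tr M + √Δ)/2 = -1.0000.

Eigenvalues sorted in increasing order: [-6.0000, -1.0000].


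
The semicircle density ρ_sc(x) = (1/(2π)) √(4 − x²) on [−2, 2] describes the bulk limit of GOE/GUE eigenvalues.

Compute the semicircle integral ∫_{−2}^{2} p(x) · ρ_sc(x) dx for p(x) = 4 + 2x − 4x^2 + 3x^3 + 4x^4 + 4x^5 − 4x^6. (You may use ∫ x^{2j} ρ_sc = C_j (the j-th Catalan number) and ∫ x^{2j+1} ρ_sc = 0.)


Write p(x) = Σ a_i x^i, split into monomials and integrate each against ρ_sc separately.
Using ∫ x^{2j} ρ_sc = C_j = (1/(j+1)) C(2j, j) (Catalan numbers) and ∫ x^{2j+1} ρ_sc = 0 (odd monomials vanish by symmetry):
  i = 0 (even): a_0 · C_{0} = 4 · 1 = 4
  i = 1 (odd): ∫ x^1 ρ_sc = 0 (vanishes)
  i = 2 (even): a_2 · C_{1} = -4 · 1 = -4
  i = 3 (odd): ∫ x^3 ρ_sc = 0 (vanishes)
  i = 4 (even): a_4 · C_{2} = 4 · 2 = 8
  i = 5 (odd): ∫ x^5 ρ_sc = 0 (vanishes)
  i = 6 (even): a_6 · C_{3} = -4 · 5 = -20

Summing the contributions: ∫_{−2}^{2} p(x) ρ_sc(x) dx = 4 + (-4) + 8 + (-20) = -12.


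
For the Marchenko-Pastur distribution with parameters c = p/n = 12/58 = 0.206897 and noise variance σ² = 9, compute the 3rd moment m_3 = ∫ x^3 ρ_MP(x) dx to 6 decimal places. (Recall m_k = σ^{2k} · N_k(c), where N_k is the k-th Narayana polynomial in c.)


E[X³] = σ⁶ (1 + 3c + c²) (third MP moment). With σ² = 9 (so σ⁶ = 729) and c = 12/58 = 0.206897: E[X³] = 729 · (1 + 3·0.206897 + (0.206897)²) = 729 · 1.663496.

So E[X^3] = 1212.688466.
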